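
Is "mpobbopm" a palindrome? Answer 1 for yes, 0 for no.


Input: mpobbopm
Reversed: mpobbopm
  Compare pos 0 ('m') with pos 7 ('m'): match
  Compare pos 1 ('p') with pos 6 ('p'): match
  Compare pos 2 ('o') with pos 5 ('o'): match
  Compare pos 3 ('b') with pos 4 ('b'): match
Result: palindrome

1


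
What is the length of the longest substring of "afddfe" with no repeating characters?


Input: "afddfe"
Sliding window (track last position of each char):
  Position 0 ('a'): window [0,0] length 1 -- new best
  Position 1 ('f'): window [0,1] length 2 -- new best
  Position 2 ('d'): window [0,2] length 3 -- new best
  Position 3 ('d'): repeat (last at 2), move window start to 3
  Position 3 ('d'): window [3,3] length 1
  Position 4 ('f'): window [3,4] length 2
  Position 5 ('e'): window [3,5] length 3
Longest substring with no repeats: "afd" with length 3

3


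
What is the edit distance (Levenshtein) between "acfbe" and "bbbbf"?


Computing edit distance: "acfbe" -> "bbbbf"
DP table:
           b    b    b    b    f
      0    1    2    3    4    5
  a   1    1    2    3    4    5
  c   2    2    2    3    4    5
  f   3    3    3    3    4    4
  b   4    3    3    3    3    4
  e   5    4    4    4    4    4
Edit distance = dp[5][5] = 4

4


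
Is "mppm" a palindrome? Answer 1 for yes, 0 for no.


Input: mppm
Reversed: mppm
  Compare pos 0 ('m') with pos 3 ('m'): match
  Compare pos 1 ('p') with pos 2 ('p'): match
Result: palindrome

1


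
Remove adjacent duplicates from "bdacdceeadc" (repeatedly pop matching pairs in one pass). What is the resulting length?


Input: bdacdceeadc
Stack-based adjacent duplicate removal:
  Read 'b': push. Stack: b
  Read 'd': push. Stack: bd
  Read 'a': push. Stack: bda
  Read 'c': push. Stack: bdac
  Read 'd': push. Stack: bdacd
  Read 'c': push. Stack: bdacdc
  Read 'e': push. Stack: bdacdce
  Read 'e': matches stack top 'e' => pop. Stack: bdacdc
  Read 'a': push. Stack: bdacdca
  Read 'd': push. Stack: bdacdcad
  Read 'c': push. Stack: bdacdcadc
Final stack: "bdacdcadc" (length 9)

9


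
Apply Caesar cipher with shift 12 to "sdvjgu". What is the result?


Caesar cipher: shift "sdvjgu" by 12
  's' (pos 18) + 12 = pos 4 = 'e'
  'd' (pos 3) + 12 = pos 15 = 'p'
  'v' (pos 21) + 12 = pos 7 = 'h'
  'j' (pos 9) + 12 = pos 21 = 'v'
  'g' (pos 6) + 12 = pos 18 = 's'
  'u' (pos 20) + 12 = pos 6 = 'g'
Result: ephvsg

ephvsg


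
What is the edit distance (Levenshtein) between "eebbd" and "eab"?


Computing edit distance: "eebbd" -> "eab"
DP table:
           e    a    b
      0    1    2    3
  e   1    0    1    2
  e   2    1    1    2
  b   3    2    2    1
  b   4    3    3    2
  d   5    4    4    3
Edit distance = dp[5][3] = 3

3


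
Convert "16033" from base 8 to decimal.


Input: "16033" in base 8
Positional expansion:
  Digit '1' (value 1) x 8^4 = 4096
  Digit '6' (value 6) x 8^3 = 3072
  Digit '0' (value 0) x 8^2 = 0
  Digit '3' (value 3) x 8^1 = 24
  Digit '3' (value 3) x 8^0 = 3
Sum = 7195

7195


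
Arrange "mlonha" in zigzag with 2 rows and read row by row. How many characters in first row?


Zigzag "mlonha" into 2 rows:
Placing characters:
  'm' => row 0
  'l' => row 1
  'o' => row 0
  'n' => row 1
  'h' => row 0
  'a' => row 1
Rows:
  Row 0: "moh"
  Row 1: "lna"
First row length: 3

3


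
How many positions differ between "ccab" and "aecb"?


Comparing "ccab" and "aecb" position by position:
  Position 0: 'c' vs 'a' => DIFFER
  Position 1: 'c' vs 'e' => DIFFER
  Position 2: 'a' vs 'c' => DIFFER
  Position 3: 'b' vs 'b' => same
Positions that differ: 3

3


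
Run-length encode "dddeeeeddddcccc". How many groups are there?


Input: dddeeeeddddcccc
Scanning for consecutive runs:
  Group 1: 'd' x 3 (positions 0-2)
  Group 2: 'e' x 4 (positions 3-6)
  Group 3: 'd' x 4 (positions 7-10)
  Group 4: 'c' x 4 (positions 11-14)
Total groups: 4

4


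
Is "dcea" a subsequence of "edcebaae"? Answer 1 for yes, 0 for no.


Check if "dcea" is a subsequence of "edcebaae"
Greedy scan:
  Position 0 ('e'): no match needed
  Position 1 ('d'): matches sub[0] = 'd'
  Position 2 ('c'): matches sub[1] = 'c'
  Position 3 ('e'): matches sub[2] = 'e'
  Position 4 ('b'): no match needed
  Position 5 ('a'): matches sub[3] = 'a'
  Position 6 ('a'): no match needed
  Position 7 ('e'): no match needed
All 4 characters matched => is a subsequence

1


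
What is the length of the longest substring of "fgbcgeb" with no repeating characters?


Input: "fgbcgeb"
Sliding window (track last position of each char):
  Position 0 ('f'): window [0,0] length 1 -- new best
  Position 1 ('g'): window [0,1] length 2 -- new best
  Position 2 ('b'): window [0,2] length 3 -- new best
  Position 3 ('c'): window [0,3] length 4 -- new best
  Position 4 ('g'): repeat (last at 1), move window start to 2
  Position 4 ('g'): window [2,4] length 3
  Position 5 ('e'): window [2,5] length 4
  Position 6 ('b'): repeat (last at 2), move window start to 3
  Position 6 ('b'): window [3,6] length 4
Longest substring with no repeats: "fgbc" with length 4

4


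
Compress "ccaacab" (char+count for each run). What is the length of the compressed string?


Input: ccaacab
Runs:
  'c' x 2 => "c2"
  'a' x 2 => "a2"
  'c' x 1 => "c1"
  'a' x 1 => "a1"
  'b' x 1 => "b1"
Compressed: "c2a2c1a1b1"
Compressed length: 10

10


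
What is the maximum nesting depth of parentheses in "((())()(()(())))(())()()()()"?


Input: "((())()(()(())))(())()()()()"
Tracking depth:
  Position 0 '(': depth becomes 1
  Position 1 '(': depth becomes 2
  Position 2 '(': depth becomes 3
  Position 3 ')': depth becomes 2
  Position 4 ')': depth becomes 1
  Position 5 '(': depth becomes 2
  Position 6 ')': depth becomes 1
  Position 7 '(': depth becomes 2
  Position 8 '(': depth becomes 3
  Position 9 ')': depth becomes 2
  Position 10 '(': depth becomes 3
  Position 11 '(': depth becomes 4
  Position 12 ')': depth becomes 3
  Position 13 ')': depth becomes 2
  Position 14 ')': depth becomes 1
  Position 15 ')': depth becomes 0
  Position 16 '(': depth becomes 1
  Position 17 '(': depth becomes 2
  Position 18 ')': depth becomes 1
  Position 19 ')': depth becomes 0
  Position 20 '(': depth becomes 1
  Position 21 ')': depth becomes 0
  Position 22 '(': depth becomes 1
  Position 23 ')': depth becomes 0
  Position 24 '(': depth becomes 1
  Position 25 ')': depth becomes 0
  Position 26 '(': depth becomes 1
  Position 27 ')': depth becomes 0
Maximum depth reached: 4

4


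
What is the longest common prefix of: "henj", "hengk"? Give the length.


Words: henj, hengk
  Position 0: all 'h' => match
  Position 1: all 'e' => match
  Position 2: all 'n' => match
  Position 3: ('j', 'g') => mismatch, stop
LCP = "hen" (length 3)

3


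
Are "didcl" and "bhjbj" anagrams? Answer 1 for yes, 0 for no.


Strings: "didcl", "bhjbj"
Sorted first:  cddil
Sorted second: bbhjj
Differ at position 0: 'c' vs 'b' => not anagrams

0


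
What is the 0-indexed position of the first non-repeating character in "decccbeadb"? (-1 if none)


Input: decccbeadb
Character frequencies:
  'a': 1
  'b': 2
  'c': 3
  'd': 2
  'e': 2
Scanning left to right for freq == 1:
  Position 0 ('d'): freq=2, skip
  Position 1 ('e'): freq=2, skip
  Position 2 ('c'): freq=3, skip
  Position 3 ('c'): freq=3, skip
  Position 4 ('c'): freq=3, skip
  Position 5 ('b'): freq=2, skip
  Position 6 ('e'): freq=2, skip
  Position 7 ('a'): unique! => answer = 7

7


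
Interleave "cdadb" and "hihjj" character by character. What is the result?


Interleaving "cdadb" and "hihjj":
  Position 0: 'c' from first, 'h' from second => "ch"
  Position 1: 'd' from first, 'i' from second => "di"
  Position 2: 'a' from first, 'h' from second => "ah"
  Position 3: 'd' from first, 'j' from second => "dj"
  Position 4: 'b' from first, 'j' from second => "bj"
Result: chdiahdjbj

chdiahdjbj


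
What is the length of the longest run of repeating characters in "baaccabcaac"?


Input: "baaccabcaac"
Scanning for longest run:
  Position 1 ('a'): new char, reset run to 1
  Position 2 ('a'): continues run of 'a', length=2
  Position 3 ('c'): new char, reset run to 1
  Position 4 ('c'): continues run of 'c', length=2
  Position 5 ('a'): new char, reset run to 1
  Position 6 ('b'): new char, reset run to 1
  Position 7 ('c'): new char, reset run to 1
  Position 8 ('a'): new char, reset run to 1
  Position 9 ('a'): continues run of 'a', length=2
  Position 10 ('c'): new char, reset run to 1
Longest run: 'a' with length 2

2


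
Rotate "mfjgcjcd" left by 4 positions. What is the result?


Input: "mfjgcjcd", rotate left by 4
First 4 characters: "mfjg"
Remaining characters: "cjcd"
Concatenate remaining + first: "cjcd" + "mfjg" = "cjcdmfjg"

cjcdmfjg


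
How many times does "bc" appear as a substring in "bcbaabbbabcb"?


Searching for "bc" in "bcbaabbbabcb"
Scanning each position:
  Position 0: "bc" => MATCH
  Position 1: "cb" => no
  Position 2: "ba" => no
  Position 3: "aa" => no
  Position 4: "ab" => no
  Position 5: "bb" => no
  Position 6: "bb" => no
  Position 7: "ba" => no
  Position 8: "ab" => no
  Position 9: "bc" => MATCH
  Position 10: "cb" => no
Total occurrences: 2

2


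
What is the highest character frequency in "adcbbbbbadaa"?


Input: adcbbbbbadaa
Character counts:
  'a': 4
  'b': 5
  'c': 1
  'd': 2
Maximum frequency: 5

5


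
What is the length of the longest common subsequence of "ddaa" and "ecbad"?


LCS of "ddaa" and "ecbad"
DP table:
           e    c    b    a    d
      0    0    0    0    0    0
  d   0    0    0    0    0    1
  d   0    0    0    0    0    1
  a   0    0    0    0    1    1
  a   0    0    0    0    1    1
LCS length = dp[4][5] = 1

1


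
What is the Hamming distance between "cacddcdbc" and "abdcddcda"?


Comparing "cacddcdbc" and "abdcddcda" position by position:
  Position 0: 'c' vs 'a' => differ
  Position 1: 'a' vs 'b' => differ
  Position 2: 'c' vs 'd' => differ
  Position 3: 'd' vs 'c' => differ
  Position 4: 'd' vs 'd' => same
  Position 5: 'c' vs 'd' => differ
  Position 6: 'd' vs 'c' => differ
  Position 7: 'b' vs 'd' => differ
  Position 8: 'c' vs 'a' => differ
Total differences (Hamming distance): 8

8


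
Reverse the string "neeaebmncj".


Input: neeaebmncj
Reading characters right to left:
  Position 9: 'j'
  Position 8: 'c'
  Position 7: 'n'
  Position 6: 'm'
  Position 5: 'b'
  Position 4: 'e'
  Position 3: 'a'
  Position 2: 'e'
  Position 1: 'e'
  Position 0: 'n'
Reversed: jcnmbeaeen

jcnmbeaeen


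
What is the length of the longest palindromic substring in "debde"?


Input: "debde"
Checking substrings for palindromes:
  No multi-char palindromic substrings found
Longest palindromic substring: "d" with length 1

1


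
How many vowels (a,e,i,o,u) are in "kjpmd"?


Input: kjpmd
Checking each character:
  'k' at position 0: consonant
  'j' at position 1: consonant
  'p' at position 2: consonant
  'm' at position 3: consonant
  'd' at position 4: consonant
Total vowels: 0

0


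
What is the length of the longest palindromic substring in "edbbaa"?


Input: "edbbaa"
Checking substrings for palindromes:
  [2:4] "bb" (len 2) => palindrome
  [4:6] "aa" (len 2) => palindrome
Longest palindromic substring: "bb" with length 2

2


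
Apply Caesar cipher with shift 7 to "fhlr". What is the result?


Caesar cipher: shift "fhlr" by 7
  'f' (pos 5) + 7 = pos 12 = 'm'
  'h' (pos 7) + 7 = pos 14 = 'o'
  'l' (pos 11) + 7 = pos 18 = 's'
  'r' (pos 17) + 7 = pos 24 = 'y'
Result: mosy

mosy


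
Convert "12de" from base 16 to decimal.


Input: "12de" in base 16
Positional expansion:
  Digit '1' (value 1) x 16^3 = 4096
  Digit '2' (value 2) x 16^2 = 512
  Digit 'd' (value 13) x 16^1 = 208
  Digit 'e' (value 14) x 16^0 = 14
Sum = 4830

4830


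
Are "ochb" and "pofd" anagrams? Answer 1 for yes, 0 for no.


Strings: "ochb", "pofd"
Sorted first:  bcho
Sorted second: dfop
Differ at position 0: 'b' vs 'd' => not anagrams

0


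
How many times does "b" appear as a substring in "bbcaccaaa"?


Searching for "b" in "bbcaccaaa"
Scanning each position:
  Position 0: "b" => MATCH
  Position 1: "b" => MATCH
  Position 2: "c" => no
  Position 3: "a" => no
  Position 4: "c" => no
  Position 5: "c" => no
  Position 6: "a" => no
  Position 7: "a" => no
  Position 8: "a" => no
Total occurrences: 2

2


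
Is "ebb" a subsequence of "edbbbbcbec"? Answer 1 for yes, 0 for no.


Check if "ebb" is a subsequence of "edbbbbcbec"
Greedy scan:
  Position 0 ('e'): matches sub[0] = 'e'
  Position 1 ('d'): no match needed
  Position 2 ('b'): matches sub[1] = 'b'
  Position 3 ('b'): matches sub[2] = 'b'
  Position 4 ('b'): no match needed
  Position 5 ('b'): no match needed
  Position 6 ('c'): no match needed
  Position 7 ('b'): no match needed
  Position 8 ('e'): no match needed
  Position 9 ('c'): no match needed
All 3 characters matched => is a subsequence

1


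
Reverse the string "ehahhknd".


Input: ehahhknd
Reading characters right to left:
  Position 7: 'd'
  Position 6: 'n'
  Position 5: 'k'
  Position 4: 'h'
  Position 3: 'h'
  Position 2: 'a'
  Position 1: 'h'
  Position 0: 'e'
Reversed: dnkhhahe

dnkhhahe


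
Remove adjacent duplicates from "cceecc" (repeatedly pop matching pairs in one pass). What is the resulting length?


Input: cceecc
Stack-based adjacent duplicate removal:
  Read 'c': push. Stack: c
  Read 'c': matches stack top 'c' => pop. Stack: (empty)
  Read 'e': push. Stack: e
  Read 'e': matches stack top 'e' => pop. Stack: (empty)
  Read 'c': push. Stack: c
  Read 'c': matches stack top 'c' => pop. Stack: (empty)
Final stack: "" (length 0)

0


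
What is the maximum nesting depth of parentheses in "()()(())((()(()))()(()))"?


Input: "()()(())((()(()))()(()))"
Tracking depth:
  Position 0 '(': depth becomes 1
  Position 1 ')': depth becomes 0
  Position 2 '(': depth becomes 1
  Position 3 ')': depth becomes 0
  Position 4 '(': depth becomes 1
  Position 5 '(': depth becomes 2
  Position 6 ')': depth becomes 1
  Position 7 ')': depth becomes 0
  Position 8 '(': depth becomes 1
  Position 9 '(': depth becomes 2
  Position 10 '(': depth becomes 3
  Position 11 ')': depth becomes 2
  Position 12 '(': depth becomes 3
  Position 13 '(': depth becomes 4
  Position 14 ')': depth becomes 3
  Position 15 ')': depth becomes 2
  Position 16 ')': depth becomes 1
  Position 17 '(': depth becomes 2
  Position 18 ')': depth becomes 1
  Position 19 '(': depth becomes 2
  Position 20 '(': depth becomes 3
  Position 21 ')': depth becomes 2
  Position 22 ')': depth becomes 1
  Position 23 ')': depth becomes 0
Maximum depth reached: 4

4


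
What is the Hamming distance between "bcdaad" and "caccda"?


Comparing "bcdaad" and "caccda" position by position:
  Position 0: 'b' vs 'c' => differ
  Position 1: 'c' vs 'a' => differ
  Position 2: 'd' vs 'c' => differ
  Position 3: 'a' vs 'c' => differ
  Position 4: 'a' vs 'd' => differ
  Position 5: 'd' vs 'a' => differ
Total differences (Hamming distance): 6

6


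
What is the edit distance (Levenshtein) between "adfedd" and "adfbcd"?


Computing edit distance: "adfedd" -> "adfbcd"
DP table:
           a    d    f    b    c    d
      0    1    2    3    4    5    6
  a   1    0    1    2    3    4    5
  d   2    1    0    1    2    3    4
  f   3    2    1    0    1    2    3
  e   4    3    2    1    1    2    3
  d   5    4    3    2    2    2    2
  d   6    5    4    3    3    3    2
Edit distance = dp[6][6] = 2

2


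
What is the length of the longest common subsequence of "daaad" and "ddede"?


LCS of "daaad" and "ddede"
DP table:
           d    d    e    d    e
      0    0    0    0    0    0
  d   0    1    1    1    1    1
  a   0    1    1    1    1    1
  a   0    1    1    1    1    1
  a   0    1    1    1    1    1
  d   0    1    2    2    2    2
LCS length = dp[5][5] = 2

2


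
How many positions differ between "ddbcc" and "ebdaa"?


Comparing "ddbcc" and "ebdaa" position by position:
  Position 0: 'd' vs 'e' => DIFFER
  Position 1: 'd' vs 'b' => DIFFER
  Position 2: 'b' vs 'd' => DIFFER
  Position 3: 'c' vs 'a' => DIFFER
  Position 4: 'c' vs 'a' => DIFFER
Positions that differ: 5

5


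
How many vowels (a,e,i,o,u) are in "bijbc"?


Input: bijbc
Checking each character:
  'b' at position 0: consonant
  'i' at position 1: vowel (running total: 1)
  'j' at position 2: consonant
  'b' at position 3: consonant
  'c' at position 4: consonant
Total vowels: 1

1


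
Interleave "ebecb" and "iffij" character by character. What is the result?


Interleaving "ebecb" and "iffij":
  Position 0: 'e' from first, 'i' from second => "ei"
  Position 1: 'b' from first, 'f' from second => "bf"
  Position 2: 'e' from first, 'f' from second => "ef"
  Position 3: 'c' from first, 'i' from second => "ci"
  Position 4: 'b' from first, 'j' from second => "bj"
Result: eibfefcibj

eibfefcibj


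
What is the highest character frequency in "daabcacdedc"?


Input: daabcacdedc
Character counts:
  'a': 3
  'b': 1
  'c': 3
  'd': 3
  'e': 1
Maximum frequency: 3

3


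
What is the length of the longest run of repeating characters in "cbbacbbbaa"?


Input: "cbbacbbbaa"
Scanning for longest run:
  Position 1 ('b'): new char, reset run to 1
  Position 2 ('b'): continues run of 'b', length=2
  Position 3 ('a'): new char, reset run to 1
  Position 4 ('c'): new char, reset run to 1
  Position 5 ('b'): new char, reset run to 1
  Position 6 ('b'): continues run of 'b', length=2
  Position 7 ('b'): continues run of 'b', length=3
  Position 8 ('a'): new char, reset run to 1
  Position 9 ('a'): continues run of 'a', length=2
Longest run: 'b' with length 3

3


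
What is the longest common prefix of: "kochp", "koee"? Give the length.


Words: kochp, koee
  Position 0: all 'k' => match
  Position 1: all 'o' => match
  Position 2: ('c', 'e') => mismatch, stop
LCP = "ko" (length 2)

2


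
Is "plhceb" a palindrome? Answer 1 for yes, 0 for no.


Input: plhceb
Reversed: bechlp
  Compare pos 0 ('p') with pos 5 ('b'): MISMATCH
  Compare pos 1 ('l') with pos 4 ('e'): MISMATCH
  Compare pos 2 ('h') with pos 3 ('c'): MISMATCH
Result: not a palindrome

0


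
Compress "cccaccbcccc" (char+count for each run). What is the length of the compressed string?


Input: cccaccbcccc
Runs:
  'c' x 3 => "c3"
  'a' x 1 => "a1"
  'c' x 2 => "c2"
  'b' x 1 => "b1"
  'c' x 4 => "c4"
Compressed: "c3a1c2b1c4"
Compressed length: 10

10


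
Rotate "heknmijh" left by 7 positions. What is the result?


Input: "heknmijh", rotate left by 7
First 7 characters: "heknmij"
Remaining characters: "h"
Concatenate remaining + first: "h" + "heknmij" = "hheknmij"

hheknmij


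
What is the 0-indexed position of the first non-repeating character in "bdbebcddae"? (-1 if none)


Input: bdbebcddae
Character frequencies:
  'a': 1
  'b': 3
  'c': 1
  'd': 3
  'e': 2
Scanning left to right for freq == 1:
  Position 0 ('b'): freq=3, skip
  Position 1 ('d'): freq=3, skip
  Position 2 ('b'): freq=3, skip
  Position 3 ('e'): freq=2, skip
  Position 4 ('b'): freq=3, skip
  Position 5 ('c'): unique! => answer = 5

5


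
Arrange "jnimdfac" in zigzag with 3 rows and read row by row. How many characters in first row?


Zigzag "jnimdfac" into 3 rows:
Placing characters:
  'j' => row 0
  'n' => row 1
  'i' => row 2
  'm' => row 1
  'd' => row 0
  'f' => row 1
  'a' => row 2
  'c' => row 1
Rows:
  Row 0: "jd"
  Row 1: "nmfc"
  Row 2: "ia"
First row length: 2

2


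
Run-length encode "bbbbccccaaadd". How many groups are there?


Input: bbbbccccaaadd
Scanning for consecutive runs:
  Group 1: 'b' x 4 (positions 0-3)
  Group 2: 'c' x 4 (positions 4-7)
  Group 3: 'a' x 3 (positions 8-10)
  Group 4: 'd' x 2 (positions 11-12)
Total groups: 4

4


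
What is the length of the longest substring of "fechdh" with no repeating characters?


Input: "fechdh"
Sliding window (track last position of each char):
  Position 0 ('f'): window [0,0] length 1 -- new best
  Position 1 ('e'): window [0,1] length 2 -- new best
  Position 2 ('c'): window [0,2] length 3 -- new best
  Position 3 ('h'): window [0,3] length 4 -- new best
  Position 4 ('d'): window [0,4] length 5 -- new best
  Position 5 ('h'): repeat (last at 3), move window start to 4
  Position 5 ('h'): window [4,5] length 2
Longest substring with no repeats: "fechd" with length 5

5


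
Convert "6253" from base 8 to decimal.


Input: "6253" in base 8
Positional expansion:
  Digit '6' (value 6) x 8^3 = 3072
  Digit '2' (value 2) x 8^2 = 128
  Digit '5' (value 5) x 8^1 = 40
  Digit '3' (value 3) x 8^0 = 3
Sum = 3243

3243


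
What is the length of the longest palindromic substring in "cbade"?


Input: "cbade"
Checking substrings for palindromes:
  No multi-char palindromic substrings found
Longest palindromic substring: "c" with length 1

1


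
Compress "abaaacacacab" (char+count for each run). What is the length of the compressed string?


Input: abaaacacacab
Runs:
  'a' x 1 => "a1"
  'b' x 1 => "b1"
  'a' x 3 => "a3"
  'c' x 1 => "c1"
  'a' x 1 => "a1"
  'c' x 1 => "c1"
  'a' x 1 => "a1"
  'c' x 1 => "c1"
  'a' x 1 => "a1"
  'b' x 1 => "b1"
Compressed: "a1b1a3c1a1c1a1c1a1b1"
Compressed length: 20

20


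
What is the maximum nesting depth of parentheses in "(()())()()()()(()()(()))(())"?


Input: "(()())()()()()(()()(()))(())"
Tracking depth:
  Position 0 '(': depth becomes 1
  Position 1 '(': depth becomes 2
  Position 2 ')': depth becomes 1
  Position 3 '(': depth becomes 2
  Position 4 ')': depth becomes 1
  Position 5 ')': depth becomes 0
  Position 6 '(': depth becomes 1
  Position 7 ')': depth becomes 0
  Position 8 '(': depth becomes 1
  Position 9 ')': depth becomes 0
  Position 10 '(': depth becomes 1
  Position 11 ')': depth becomes 0
  Position 12 '(': depth becomes 1
  Position 13 ')': depth becomes 0
  Position 14 '(': depth becomes 1
  Position 15 '(': depth becomes 2
  Position 16 ')': depth becomes 1
  Position 17 '(': depth becomes 2
  Position 18 ')': depth becomes 1
  Position 19 '(': depth becomes 2
  Position 20 '(': depth becomes 3
  Position 21 ')': depth becomes 2
  Position 22 ')': depth becomes 1
  Position 23 ')': depth becomes 0
  Position 24 '(': depth becomes 1
  Position 25 '(': depth becomes 2
  Position 26 ')': depth becomes 1
  Position 27 ')': depth becomes 0
Maximum depth reached: 3

3


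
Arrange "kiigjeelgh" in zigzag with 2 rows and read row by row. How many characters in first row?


Zigzag "kiigjeelgh" into 2 rows:
Placing characters:
  'k' => row 0
  'i' => row 1
  'i' => row 0
  'g' => row 1
  'j' => row 0
  'e' => row 1
  'e' => row 0
  'l' => row 1
  'g' => row 0
  'h' => row 1
Rows:
  Row 0: "kijeg"
  Row 1: "igelh"
First row length: 5

5


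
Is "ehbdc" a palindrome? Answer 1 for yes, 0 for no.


Input: ehbdc
Reversed: cdbhe
  Compare pos 0 ('e') with pos 4 ('c'): MISMATCH
  Compare pos 1 ('h') with pos 3 ('d'): MISMATCH
Result: not a palindrome

0


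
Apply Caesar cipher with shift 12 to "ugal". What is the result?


Caesar cipher: shift "ugal" by 12
  'u' (pos 20) + 12 = pos 6 = 'g'
  'g' (pos 6) + 12 = pos 18 = 's'
  'a' (pos 0) + 12 = pos 12 = 'm'
  'l' (pos 11) + 12 = pos 23 = 'x'
Result: gsmx

gsmx


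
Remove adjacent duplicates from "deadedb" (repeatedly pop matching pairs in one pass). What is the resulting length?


Input: deadedb
Stack-based adjacent duplicate removal:
  Read 'd': push. Stack: d
  Read 'e': push. Stack: de
  Read 'a': push. Stack: dea
  Read 'd': push. Stack: dead
  Read 'e': push. Stack: deade
  Read 'd': push. Stack: deaded
  Read 'b': push. Stack: deadedb
Final stack: "deadedb" (length 7)

7


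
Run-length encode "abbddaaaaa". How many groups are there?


Input: abbddaaaaa
Scanning for consecutive runs:
  Group 1: 'a' x 1 (positions 0-0)
  Group 2: 'b' x 2 (positions 1-2)
  Group 3: 'd' x 2 (positions 3-4)
  Group 4: 'a' x 5 (positions 5-9)
Total groups: 4

4


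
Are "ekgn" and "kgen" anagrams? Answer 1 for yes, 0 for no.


Strings: "ekgn", "kgen"
Sorted first:  egkn
Sorted second: egkn
Sorted forms match => anagrams

1


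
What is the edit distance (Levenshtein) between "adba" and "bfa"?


Computing edit distance: "adba" -> "bfa"
DP table:
           b    f    a
      0    1    2    3
  a   1    1    2    2
  d   2    2    2    3
  b   3    2    3    3
  a   4    3    3    3
Edit distance = dp[4][3] = 3

3


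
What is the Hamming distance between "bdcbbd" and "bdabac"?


Comparing "bdcbbd" and "bdabac" position by position:
  Position 0: 'b' vs 'b' => same
  Position 1: 'd' vs 'd' => same
  Position 2: 'c' vs 'a' => differ
  Position 3: 'b' vs 'b' => same
  Position 4: 'b' vs 'a' => differ
  Position 5: 'd' vs 'c' => differ
Total differences (Hamming distance): 3

3


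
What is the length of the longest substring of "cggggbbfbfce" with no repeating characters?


Input: "cggggbbfbfce"
Sliding window (track last position of each char):
  Position 0 ('c'): window [0,0] length 1 -- new best
  Position 1 ('g'): window [0,1] length 2 -- new best
  Position 2 ('g'): repeat (last at 1), move window start to 2
  Position 2 ('g'): window [2,2] length 1
  Position 3 ('g'): repeat (last at 2), move window start to 3
  Position 3 ('g'): window [3,3] length 1
  Position 4 ('g'): repeat (last at 3), move window start to 4
  Position 4 ('g'): window [4,4] length 1
  Position 5 ('b'): window [4,5] length 2
  Position 6 ('b'): repeat (last at 5), move window start to 6
  Position 6 ('b'): window [6,6] length 1
  Position 7 ('f'): window [6,7] length 2
  Position 8 ('b'): repeat (last at 6), move window start to 7
  Position 8 ('b'): window [7,8] length 2
  Position 9 ('f'): repeat (last at 7), move window start to 8
  Position 9 ('f'): window [8,9] length 2
  Position 10 ('c'): window [8,10] length 3 -- new best
  Position 11 ('e'): window [8,11] length 4 -- new best
Longest substring with no repeats: "bfce" with length 4

4


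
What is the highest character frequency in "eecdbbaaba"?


Input: eecdbbaaba
Character counts:
  'a': 3
  'b': 3
  'c': 1
  'd': 1
  'e': 2
Maximum frequency: 3

3


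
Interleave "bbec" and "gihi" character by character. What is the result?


Interleaving "bbec" and "gihi":
  Position 0: 'b' from first, 'g' from second => "bg"
  Position 1: 'b' from first, 'i' from second => "bi"
  Position 2: 'e' from first, 'h' from second => "eh"
  Position 3: 'c' from first, 'i' from second => "ci"
Result: bgbiehci

bgbiehci


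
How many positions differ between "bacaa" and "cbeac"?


Comparing "bacaa" and "cbeac" position by position:
  Position 0: 'b' vs 'c' => DIFFER
  Position 1: 'a' vs 'b' => DIFFER
  Position 2: 'c' vs 'e' => DIFFER
  Position 3: 'a' vs 'a' => same
  Position 4: 'a' vs 'c' => DIFFER
Positions that differ: 4

4


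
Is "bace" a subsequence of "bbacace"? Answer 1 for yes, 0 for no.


Check if "bace" is a subsequence of "bbacace"
Greedy scan:
  Position 0 ('b'): matches sub[0] = 'b'
  Position 1 ('b'): no match needed
  Position 2 ('a'): matches sub[1] = 'a'
  Position 3 ('c'): matches sub[2] = 'c'
  Position 4 ('a'): no match needed
  Position 5 ('c'): no match needed
  Position 6 ('e'): matches sub[3] = 'e'
All 4 characters matched => is a subsequence

1


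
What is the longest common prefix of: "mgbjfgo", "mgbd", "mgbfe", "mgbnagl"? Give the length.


Words: mgbjfgo, mgbd, mgbfe, mgbnagl
  Position 0: all 'm' => match
  Position 1: all 'g' => match
  Position 2: all 'b' => match
  Position 3: ('j', 'd', 'f', 'n') => mismatch, stop
LCP = "mgb" (length 3)

3


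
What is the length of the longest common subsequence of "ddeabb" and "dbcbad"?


LCS of "ddeabb" and "dbcbad"
DP table:
           d    b    c    b    a    d
      0    0    0    0    0    0    0
  d   0    1    1    1    1    1    1
  d   0    1    1    1    1    1    2
  e   0    1    1    1    1    1    2
  a   0    1    1    1    1    2    2
  b   0    1    2    2    2    2    2
  b   0    1    2    2    3    3    3
LCS length = dp[6][6] = 3

3


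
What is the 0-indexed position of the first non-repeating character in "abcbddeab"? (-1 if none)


Input: abcbddeab
Character frequencies:
  'a': 2
  'b': 3
  'c': 1
  'd': 2
  'e': 1
Scanning left to right for freq == 1:
  Position 0 ('a'): freq=2, skip
  Position 1 ('b'): freq=3, skip
  Position 2 ('c'): unique! => answer = 2

2


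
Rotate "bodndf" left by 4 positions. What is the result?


Input: "bodndf", rotate left by 4
First 4 characters: "bodn"
Remaining characters: "df"
Concatenate remaining + first: "df" + "bodn" = "dfbodn"

dfbodn


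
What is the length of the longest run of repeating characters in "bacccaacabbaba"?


Input: "bacccaacabbaba"
Scanning for longest run:
  Position 1 ('a'): new char, reset run to 1
  Position 2 ('c'): new char, reset run to 1
  Position 3 ('c'): continues run of 'c', length=2
  Position 4 ('c'): continues run of 'c', length=3
  Position 5 ('a'): new char, reset run to 1
  Position 6 ('a'): continues run of 'a', length=2
  Position 7 ('c'): new char, reset run to 1
  Position 8 ('a'): new char, reset run to 1
  Position 9 ('b'): new char, reset run to 1
  Position 10 ('b'): continues run of 'b', length=2
  Position 11 ('a'): new char, reset run to 1
  Position 12 ('b'): new char, reset run to 1
  Position 13 ('a'): new char, reset run to 1
Longest run: 'c' with length 3

3


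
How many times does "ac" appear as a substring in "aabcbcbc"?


Searching for "ac" in "aabcbcbc"
Scanning each position:
  Position 0: "aa" => no
  Position 1: "ab" => no
  Position 2: "bc" => no
  Position 3: "cb" => no
  Position 4: "bc" => no
  Position 5: "cb" => no
  Position 6: "bc" => no
Total occurrences: 0

0


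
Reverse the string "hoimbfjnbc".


Input: hoimbfjnbc
Reading characters right to left:
  Position 9: 'c'
  Position 8: 'b'
  Position 7: 'n'
  Position 6: 'j'
  Position 5: 'f'
  Position 4: 'b'
  Position 3: 'm'
  Position 2: 'i'
  Position 1: 'o'
  Position 0: 'h'
Reversed: cbnjfbmioh

cbnjfbmioh


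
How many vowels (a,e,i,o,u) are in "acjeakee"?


Input: acjeakee
Checking each character:
  'a' at position 0: vowel (running total: 1)
  'c' at position 1: consonant
  'j' at position 2: consonant
  'e' at position 3: vowel (running total: 2)
  'a' at position 4: vowel (running total: 3)
  'k' at position 5: consonant
  'e' at position 6: vowel (running total: 4)
  'e' at position 7: vowel (running total: 5)
Total vowels: 5

5


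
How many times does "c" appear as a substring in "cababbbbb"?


Searching for "c" in "cababbbbb"
Scanning each position:
  Position 0: "c" => MATCH
  Position 1: "a" => no
  Position 2: "b" => no
  Position 3: "a" => no
  Position 4: "b" => no
  Position 5: "b" => no
  Position 6: "b" => no
  Position 7: "b" => no
  Position 8: "b" => no
Total occurrences: 1

1


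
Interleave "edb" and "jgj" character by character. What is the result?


Interleaving "edb" and "jgj":
  Position 0: 'e' from first, 'j' from second => "ej"
  Position 1: 'd' from first, 'g' from second => "dg"
  Position 2: 'b' from first, 'j' from second => "bj"
Result: ejdgbj

ejdgbj


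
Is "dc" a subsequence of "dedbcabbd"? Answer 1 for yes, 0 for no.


Check if "dc" is a subsequence of "dedbcabbd"
Greedy scan:
  Position 0 ('d'): matches sub[0] = 'd'
  Position 1 ('e'): no match needed
  Position 2 ('d'): no match needed
  Position 3 ('b'): no match needed
  Position 4 ('c'): matches sub[1] = 'c'
  Position 5 ('a'): no match needed
  Position 6 ('b'): no match needed
  Position 7 ('b'): no match needed
  Position 8 ('d'): no match needed
All 2 characters matched => is a subsequence

1


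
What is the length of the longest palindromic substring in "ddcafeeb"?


Input: "ddcafeeb"
Checking substrings for palindromes:
  [0:2] "dd" (len 2) => palindrome
  [5:7] "ee" (len 2) => palindrome
Longest palindromic substring: "dd" with length 2

2


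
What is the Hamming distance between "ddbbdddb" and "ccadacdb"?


Comparing "ddbbdddb" and "ccadacdb" position by position:
  Position 0: 'd' vs 'c' => differ
  Position 1: 'd' vs 'c' => differ
  Position 2: 'b' vs 'a' => differ
  Position 3: 'b' vs 'd' => differ
  Position 4: 'd' vs 'a' => differ
  Position 5: 'd' vs 'c' => differ
  Position 6: 'd' vs 'd' => same
  Position 7: 'b' vs 'b' => same
Total differences (Hamming distance): 6

6


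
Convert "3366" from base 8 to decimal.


Input: "3366" in base 8
Positional expansion:
  Digit '3' (value 3) x 8^3 = 1536
  Digit '3' (value 3) x 8^2 = 192
  Digit '6' (value 6) x 8^1 = 48
  Digit '6' (value 6) x 8^0 = 6
Sum = 1782

1782


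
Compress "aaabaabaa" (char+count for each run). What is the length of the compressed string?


Input: aaabaabaa
Runs:
  'a' x 3 => "a3"
  'b' x 1 => "b1"
  'a' x 2 => "a2"
  'b' x 1 => "b1"
  'a' x 2 => "a2"
Compressed: "a3b1a2b1a2"
Compressed length: 10

10


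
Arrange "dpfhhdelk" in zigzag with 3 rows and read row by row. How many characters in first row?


Zigzag "dpfhhdelk" into 3 rows:
Placing characters:
  'd' => row 0
  'p' => row 1
  'f' => row 2
  'h' => row 1
  'h' => row 0
  'd' => row 1
  'e' => row 2
  'l' => row 1
  'k' => row 0
Rows:
  Row 0: "dhk"
  Row 1: "phdl"
  Row 2: "fe"
First row length: 3

3


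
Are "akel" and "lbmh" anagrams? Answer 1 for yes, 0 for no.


Strings: "akel", "lbmh"
Sorted first:  aekl
Sorted second: bhlm
Differ at position 0: 'a' vs 'b' => not anagrams

0


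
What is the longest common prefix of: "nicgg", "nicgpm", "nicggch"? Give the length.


Words: nicgg, nicgpm, nicggch
  Position 0: all 'n' => match
  Position 1: all 'i' => match
  Position 2: all 'c' => match
  Position 3: all 'g' => match
  Position 4: ('g', 'p', 'g') => mismatch, stop
LCP = "nicg" (length 4)

4


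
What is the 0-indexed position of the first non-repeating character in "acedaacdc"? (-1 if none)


Input: acedaacdc
Character frequencies:
  'a': 3
  'c': 3
  'd': 2
  'e': 1
Scanning left to right for freq == 1:
  Position 0 ('a'): freq=3, skip
  Position 1 ('c'): freq=3, skip
  Position 2 ('e'): unique! => answer = 2

2


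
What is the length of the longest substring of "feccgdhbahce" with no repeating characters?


Input: "feccgdhbahce"
Sliding window (track last position of each char):
  Position 0 ('f'): window [0,0] length 1 -- new best
  Position 1 ('e'): window [0,1] length 2 -- new best
  Position 2 ('c'): window [0,2] length 3 -- new best
  Position 3 ('c'): repeat (last at 2), move window start to 3
  Position 3 ('c'): window [3,3] length 1
  Position 4 ('g'): window [3,4] length 2
  Position 5 ('d'): window [3,5] length 3
  Position 6 ('h'): window [3,6] length 4 -- new best
  Position 7 ('b'): window [3,7] length 5 -- new best
  Position 8 ('a'): window [3,8] length 6 -- new best
  Position 9 ('h'): repeat (last at 6), move window start to 7
  Position 9 ('h'): window [7,9] length 3
  Position 10 ('c'): window [7,10] length 4
  Position 11 ('e'): window [7,11] length 5
Longest substring with no repeats: "cgdhba" with length 6

6


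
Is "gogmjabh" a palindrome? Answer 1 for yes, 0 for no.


Input: gogmjabh
Reversed: hbajmgog
  Compare pos 0 ('g') with pos 7 ('h'): MISMATCH
  Compare pos 1 ('o') with pos 6 ('b'): MISMATCH
  Compare pos 2 ('g') with pos 5 ('a'): MISMATCH
  Compare pos 3 ('m') with pos 4 ('j'): MISMATCH
Result: not a palindrome

0


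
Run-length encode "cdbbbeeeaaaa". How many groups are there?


Input: cdbbbeeeaaaa
Scanning for consecutive runs:
  Group 1: 'c' x 1 (positions 0-0)
  Group 2: 'd' x 1 (positions 1-1)
  Group 3: 'b' x 3 (positions 2-4)
  Group 4: 'e' x 3 (positions 5-7)
  Group 5: 'a' x 4 (positions 8-11)
Total groups: 5

5


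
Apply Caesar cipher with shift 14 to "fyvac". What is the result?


Caesar cipher: shift "fyvac" by 14
  'f' (pos 5) + 14 = pos 19 = 't'
  'y' (pos 24) + 14 = pos 12 = 'm'
  'v' (pos 21) + 14 = pos 9 = 'j'
  'a' (pos 0) + 14 = pos 14 = 'o'
  'c' (pos 2) + 14 = pos 16 = 'q'
Result: tmjoq

tmjoq


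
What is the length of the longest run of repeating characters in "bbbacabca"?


Input: "bbbacabca"
Scanning for longest run:
  Position 1 ('b'): continues run of 'b', length=2
  Position 2 ('b'): continues run of 'b', length=3
  Position 3 ('a'): new char, reset run to 1
  Position 4 ('c'): new char, reset run to 1
  Position 5 ('a'): new char, reset run to 1
  Position 6 ('b'): new char, reset run to 1
  Position 7 ('c'): new char, reset run to 1
  Position 8 ('a'): new char, reset run to 1
Longest run: 'b' with length 3

3


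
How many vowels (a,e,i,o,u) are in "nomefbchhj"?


Input: nomefbchhj
Checking each character:
  'n' at position 0: consonant
  'o' at position 1: vowel (running total: 1)
  'm' at position 2: consonant
  'e' at position 3: vowel (running total: 2)
  'f' at position 4: consonant
  'b' at position 5: consonant
  'c' at position 6: consonant
  'h' at position 7: consonant
  'h' at position 8: consonant
  'j' at position 9: consonant
Total vowels: 2

2


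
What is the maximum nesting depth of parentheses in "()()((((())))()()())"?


Input: "()()((((())))()()())"
Tracking depth:
  Position 0 '(': depth becomes 1
  Position 1 ')': depth becomes 0
  Position 2 '(': depth becomes 1
  Position 3 ')': depth becomes 0
  Position 4 '(': depth becomes 1
  Position 5 '(': depth becomes 2
  Position 6 '(': depth becomes 3
  Position 7 '(': depth becomes 4
  Position 8 '(': depth becomes 5
  Position 9 ')': depth becomes 4
  Position 10 ')': depth becomes 3
  Position 11 ')': depth becomes 2
  Position 12 ')': depth becomes 1
  Position 13 '(': depth becomes 2
  Position 14 ')': depth becomes 1
  Position 15 '(': depth becomes 2
  Position 16 ')': depth becomes 1
  Position 17 '(': depth becomes 2
  Position 18 ')': depth becomes 1
  Position 19 ')': depth becomes 0
Maximum depth reached: 5

5


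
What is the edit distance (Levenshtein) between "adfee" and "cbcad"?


Computing edit distance: "adfee" -> "cbcad"
DP table:
           c    b    c    a    d
      0    1    2    3    4    5
  a   1    1    2    3    3    4
  d   2    2    2    3    4    3
  f   3    3    3    3    4    4
  e   4    4    4    4    4    5
  e   5    5    5    5    5    5
Edit distance = dp[5][5] = 5

5


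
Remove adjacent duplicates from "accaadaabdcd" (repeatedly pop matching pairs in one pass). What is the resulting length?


Input: accaadaabdcd
Stack-based adjacent duplicate removal:
  Read 'a': push. Stack: a
  Read 'c': push. Stack: ac
  Read 'c': matches stack top 'c' => pop. Stack: a
  Read 'a': matches stack top 'a' => pop. Stack: (empty)
  Read 'a': push. Stack: a
  Read 'd': push. Stack: ad
  Read 'a': push. Stack: ada
  Read 'a': matches stack top 'a' => pop. Stack: ad
  Read 'b': push. Stack: adb
  Read 'd': push. Stack: adbd
  Read 'c': push. Stack: adbdc
  Read 'd': push. Stack: adbdcd
Final stack: "adbdcd" (length 6)

6


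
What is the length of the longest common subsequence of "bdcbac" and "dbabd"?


LCS of "bdcbac" and "dbabd"
DP table:
           d    b    a    b    d
      0    0    0    0    0    0
  b   0    0    1    1    1    1
  d   0    1    1    1    1    2
  c   0    1    1    1    1    2
  b   0    1    2    2    2    2
  a   0    1    2    3    3    3
  c   0    1    2    3    3    3
LCS length = dp[6][5] = 3

3


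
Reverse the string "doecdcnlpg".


Input: doecdcnlpg
Reading characters right to left:
  Position 9: 'g'
  Position 8: 'p'
  Position 7: 'l'
  Position 6: 'n'
  Position 5: 'c'
  Position 4: 'd'
  Position 3: 'c'
  Position 2: 'e'
  Position 1: 'o'
  Position 0: 'd'
Reversed: gplncdceod

gplncdceod


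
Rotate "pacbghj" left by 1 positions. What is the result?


Input: "pacbghj", rotate left by 1
First 1 characters: "p"
Remaining characters: "acbghj"
Concatenate remaining + first: "acbghj" + "p" = "acbghjp"

acbghjp


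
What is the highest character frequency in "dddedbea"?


Input: dddedbea
Character counts:
  'a': 1
  'b': 1
  'd': 4
  'e': 2
Maximum frequency: 4

4


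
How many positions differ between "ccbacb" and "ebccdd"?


Comparing "ccbacb" and "ebccdd" position by position:
  Position 0: 'c' vs 'e' => DIFFER
  Position 1: 'c' vs 'b' => DIFFER
  Position 2: 'b' vs 'c' => DIFFER
  Position 3: 'a' vs 'c' => DIFFER
  Position 4: 'c' vs 'd' => DIFFER
  Position 5: 'b' vs 'd' => DIFFER
Positions that differ: 6

6
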